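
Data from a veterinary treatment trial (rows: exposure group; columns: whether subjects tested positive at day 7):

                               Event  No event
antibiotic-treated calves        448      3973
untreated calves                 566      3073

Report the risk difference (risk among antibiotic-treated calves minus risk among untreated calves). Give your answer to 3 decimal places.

risk, antibiotic-treated calves = 448/4421 = 0.1013
risk, untreated calves = 566/3639 = 0.1555
risk difference = 0.1013 − 0.1555 = -0.054

RD: -0.054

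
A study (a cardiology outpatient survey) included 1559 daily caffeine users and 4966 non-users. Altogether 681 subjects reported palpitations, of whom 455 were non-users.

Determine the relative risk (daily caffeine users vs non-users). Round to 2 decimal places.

1.58

daily caffeine users with the outcome: 681 − 455 = 226
daily caffeine users without the outcome: 1559 − 226 = 1333
non-users without the outcome: 4966 − 455 = 4511
risk, daily caffeine users = 226/1559 = 0.1450
risk, non-users = 455/4966 = 0.0916
RR = 0.1450 / 0.0916 = 1.58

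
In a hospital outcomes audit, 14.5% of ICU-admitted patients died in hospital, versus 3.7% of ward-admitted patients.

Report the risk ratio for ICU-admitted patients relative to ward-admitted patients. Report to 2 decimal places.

RR = 0.14500 / 0.03700 = 3.92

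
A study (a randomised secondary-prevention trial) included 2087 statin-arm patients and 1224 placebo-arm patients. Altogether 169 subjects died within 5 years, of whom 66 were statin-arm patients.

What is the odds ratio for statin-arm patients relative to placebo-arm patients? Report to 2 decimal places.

statin-arm patients without the outcome: 2087 − 66 = 2021
placebo-arm patients with the outcome: 169 − 66 = 103
placebo-arm patients without the outcome: 1224 − 103 = 1121
odds, statin-arm patients = 66/2021 = 0.03266
odds, placebo-arm patients = 103/1121 = 0.09188
OR = 0.03266 / 0.09188 = 0.36

OR = 0.36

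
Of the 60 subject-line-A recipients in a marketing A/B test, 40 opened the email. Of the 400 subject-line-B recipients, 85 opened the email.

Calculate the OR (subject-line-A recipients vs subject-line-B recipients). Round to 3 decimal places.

OR = (40 × 315) / (20 × 85) = 12600/1700 ≈ 7.412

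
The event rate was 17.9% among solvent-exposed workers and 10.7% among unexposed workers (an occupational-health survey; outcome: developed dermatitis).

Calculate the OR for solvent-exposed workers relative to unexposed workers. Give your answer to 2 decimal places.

odds, solvent-exposed workers = 0.1790/0.8210 = 0.2180
odds, unexposed workers = 0.1070/0.8930 = 0.1198
OR = 0.2180 / 0.1198 = 1.82

OR ≈ 1.82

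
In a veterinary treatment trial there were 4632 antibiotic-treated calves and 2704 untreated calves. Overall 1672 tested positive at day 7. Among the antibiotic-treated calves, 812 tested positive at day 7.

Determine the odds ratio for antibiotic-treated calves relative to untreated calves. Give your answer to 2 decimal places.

antibiotic-treated calves without the outcome: 4632 − 812 = 3820
untreated calves with the outcome: 1672 − 812 = 860
untreated calves without the outcome: 2704 − 860 = 1844
OR = (812 × 1844) / (3820 × 860) = 1497328/3285200 ≈ 0.46

OR = 0.46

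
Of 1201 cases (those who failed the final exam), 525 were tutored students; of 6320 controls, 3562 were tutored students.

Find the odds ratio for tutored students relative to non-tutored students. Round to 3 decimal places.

OR ≈ 0.601

odds, tutored students = 525/3562 = 0.1474
odds, non-tutored students = 676/2758 = 0.2451
OR = 0.1474 / 0.2451 = 0.601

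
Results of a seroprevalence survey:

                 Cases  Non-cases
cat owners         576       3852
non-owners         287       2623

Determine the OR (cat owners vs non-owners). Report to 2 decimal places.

odds, cat owners = 576/3852 = 0.1495
odds, non-owners = 287/2623 = 0.1094
OR = 0.1495 / 0.1094 = 1.37

OR = 1.37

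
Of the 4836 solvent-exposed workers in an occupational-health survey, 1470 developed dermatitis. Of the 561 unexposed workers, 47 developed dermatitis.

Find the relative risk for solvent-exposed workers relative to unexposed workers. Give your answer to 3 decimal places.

risk, solvent-exposed workers = 1470/4836 = 0.3040
risk, unexposed workers = 47/561 = 0.0838
RR = 0.3040 / 0.0838 = 3.628

3.628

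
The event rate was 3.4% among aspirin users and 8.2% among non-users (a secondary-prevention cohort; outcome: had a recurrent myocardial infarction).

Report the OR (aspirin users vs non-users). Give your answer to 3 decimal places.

OR ≈ 0.394

odds, aspirin users = 0.03400/0.96600 = 0.03520
odds, non-users = 0.08200/0.91800 = 0.08932
OR = 0.03520 / 0.08932 = 0.394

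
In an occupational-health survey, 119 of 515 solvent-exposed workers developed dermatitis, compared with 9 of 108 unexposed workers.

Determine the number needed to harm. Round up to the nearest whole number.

risk, solvent-exposed workers = 119/515 = 0.231068
risk, unexposed workers = 9/108 = 0.083333
absolute risk difference = 0.147735
1 / 0.147735 = 6.769 → round up → 7

NNH: 7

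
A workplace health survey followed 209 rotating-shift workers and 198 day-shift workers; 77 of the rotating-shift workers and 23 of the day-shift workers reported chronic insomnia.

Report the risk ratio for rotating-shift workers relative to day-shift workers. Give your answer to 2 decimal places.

risk, rotating-shift workers = 77/209 = 0.3684
risk, day-shift workers = 23/198 = 0.1162
RR = 0.3684 / 0.1162 = 3.17

3.17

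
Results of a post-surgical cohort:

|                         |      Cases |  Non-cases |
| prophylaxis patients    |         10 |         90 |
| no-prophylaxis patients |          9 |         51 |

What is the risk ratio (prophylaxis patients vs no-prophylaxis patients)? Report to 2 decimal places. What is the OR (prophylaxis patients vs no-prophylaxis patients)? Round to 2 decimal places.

RR = 0.67; OR = 0.63

risk, prophylaxis patients = 10/100 = 0.1000
risk, no-prophylaxis patients = 9/60 = 0.1500
RR = 0.1000 / 0.1500 = 0.67
OR = (10 × 51) / (90 × 9) = 510/810 ≈ 0.63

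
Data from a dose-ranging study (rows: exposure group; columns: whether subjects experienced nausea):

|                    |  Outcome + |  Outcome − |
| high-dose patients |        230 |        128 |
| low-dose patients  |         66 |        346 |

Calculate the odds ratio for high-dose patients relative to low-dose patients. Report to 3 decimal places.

OR = (230 × 346) / (128 × 66) = 79580/8448 ≈ 9.420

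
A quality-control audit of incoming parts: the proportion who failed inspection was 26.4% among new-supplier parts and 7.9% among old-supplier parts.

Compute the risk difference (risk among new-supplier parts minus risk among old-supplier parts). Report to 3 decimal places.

risk difference = 0.2640 − 0.0790 = 0.185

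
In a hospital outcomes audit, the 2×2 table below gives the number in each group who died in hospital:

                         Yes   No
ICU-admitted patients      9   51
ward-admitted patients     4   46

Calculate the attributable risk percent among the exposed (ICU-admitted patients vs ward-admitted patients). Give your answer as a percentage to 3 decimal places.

46.667%

risk, ICU-admitted patients = 9/60 = 0.1500
risk, ward-admitted patients = 4/50 = 0.0800
AR% = (0.1500 − 0.0800) / 0.1500 = 0.4667 → 46.667%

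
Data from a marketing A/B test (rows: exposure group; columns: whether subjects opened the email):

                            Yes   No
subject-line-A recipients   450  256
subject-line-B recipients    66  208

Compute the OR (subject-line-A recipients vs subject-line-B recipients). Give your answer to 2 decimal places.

5.54

odds, subject-line-A recipients = 450/256 = 1.7578
odds, subject-line-B recipients = 66/208 = 0.3173
OR = 1.7578 / 0.3173 = 5.54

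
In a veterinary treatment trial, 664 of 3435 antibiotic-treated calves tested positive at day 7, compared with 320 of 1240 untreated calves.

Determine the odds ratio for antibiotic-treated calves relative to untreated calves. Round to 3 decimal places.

0.689

odds, antibiotic-treated calves = 664/2771 = 0.2396
odds, untreated calves = 320/920 = 0.3478
OR = 0.2396 / 0.3478 = 0.689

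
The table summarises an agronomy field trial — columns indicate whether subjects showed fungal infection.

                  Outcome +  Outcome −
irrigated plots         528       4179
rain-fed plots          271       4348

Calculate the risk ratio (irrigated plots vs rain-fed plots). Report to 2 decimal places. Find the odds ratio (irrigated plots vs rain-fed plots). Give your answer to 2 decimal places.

RR = 1.91; OR = 2.03

risk, irrigated plots = 528/4707 = 0.1122
risk, rain-fed plots = 271/4619 = 0.0587
RR = 0.1122 / 0.0587 = 1.91
OR = (528 × 4348) / (4179 × 271) = 2295744/1132509 ≈ 2.03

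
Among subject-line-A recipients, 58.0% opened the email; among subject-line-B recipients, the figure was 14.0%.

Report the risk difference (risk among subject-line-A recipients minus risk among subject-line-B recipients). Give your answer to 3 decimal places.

risk difference = 0.5800 − 0.1400 = 0.440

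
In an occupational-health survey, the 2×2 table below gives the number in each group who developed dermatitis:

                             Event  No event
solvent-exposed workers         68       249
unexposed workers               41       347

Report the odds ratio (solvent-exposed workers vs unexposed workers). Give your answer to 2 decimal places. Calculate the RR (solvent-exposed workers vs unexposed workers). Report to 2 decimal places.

OR = 2.31; RR = 2.03

OR = (68 × 347) / (249 × 41) = 23596/10209 ≈ 2.31
risk, solvent-exposed workers = 68/317 = 0.2145
risk, unexposed workers = 41/388 = 0.1057
RR = 0.2145 / 0.1057 = 2.03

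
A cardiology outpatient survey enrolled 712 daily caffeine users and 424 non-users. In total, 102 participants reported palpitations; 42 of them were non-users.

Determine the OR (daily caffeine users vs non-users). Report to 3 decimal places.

0.837

daily caffeine users with the outcome: 102 − 42 = 60
daily caffeine users without the outcome: 712 − 60 = 652
non-users without the outcome: 424 − 42 = 382
odds, daily caffeine users = 60/652 = 0.0920
odds, non-users = 42/382 = 0.1099
OR = 0.0920 / 0.1099 = 0.837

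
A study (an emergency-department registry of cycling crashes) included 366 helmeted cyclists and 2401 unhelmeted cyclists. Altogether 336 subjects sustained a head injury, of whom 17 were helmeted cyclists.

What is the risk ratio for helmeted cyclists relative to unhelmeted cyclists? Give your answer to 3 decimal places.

0.350

helmeted cyclists without the outcome: 366 − 17 = 349
unhelmeted cyclists with the outcome: 336 − 17 = 319
unhelmeted cyclists without the outcome: 2401 − 319 = 2082
risk, helmeted cyclists = 17/366 = 0.04645
risk, unhelmeted cyclists = 319/2401 = 0.13286
RR = 0.04645 / 0.13286 = 0.350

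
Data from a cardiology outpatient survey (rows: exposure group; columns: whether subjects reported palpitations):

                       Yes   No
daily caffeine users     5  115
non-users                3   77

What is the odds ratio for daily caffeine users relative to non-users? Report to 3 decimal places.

OR = (5 × 77) / (115 × 3) = 385/345 ≈ 1.116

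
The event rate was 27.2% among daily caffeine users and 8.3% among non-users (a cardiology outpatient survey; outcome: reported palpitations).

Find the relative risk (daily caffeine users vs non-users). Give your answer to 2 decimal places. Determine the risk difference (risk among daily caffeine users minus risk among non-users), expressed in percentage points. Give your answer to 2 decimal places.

RR = 0.2720 / 0.0830 = 3.28
risk difference = 0.2720 − 0.0830 = 0.1890 → 18.90 percentage points

RR = 3.28; RD = 18.90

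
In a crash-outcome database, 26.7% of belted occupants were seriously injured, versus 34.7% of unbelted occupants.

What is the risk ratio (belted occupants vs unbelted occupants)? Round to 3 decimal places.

RR = 0.2670 / 0.3470 = 0.769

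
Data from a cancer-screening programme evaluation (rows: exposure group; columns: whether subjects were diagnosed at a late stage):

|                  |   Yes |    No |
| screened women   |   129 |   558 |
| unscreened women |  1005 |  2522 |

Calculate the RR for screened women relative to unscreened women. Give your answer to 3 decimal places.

risk, screened women = 129/687 = 0.1878
risk, unscreened women = 1005/3527 = 0.2849
RR = 0.1878 / 0.2849 = 0.659

0.659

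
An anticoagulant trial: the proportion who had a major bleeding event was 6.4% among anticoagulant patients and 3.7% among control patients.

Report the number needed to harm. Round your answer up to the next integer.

38

absolute risk difference = 0.027000
1 / 0.027000 = 37.037 → round up → 38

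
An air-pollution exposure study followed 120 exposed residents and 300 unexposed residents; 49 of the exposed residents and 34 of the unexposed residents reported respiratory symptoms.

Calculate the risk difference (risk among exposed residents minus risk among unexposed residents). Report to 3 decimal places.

0.295

risk, exposed residents = 49/120 = 0.4083
risk, unexposed residents = 34/300 = 0.1133
risk difference = 0.4083 − 0.1133 = 0.295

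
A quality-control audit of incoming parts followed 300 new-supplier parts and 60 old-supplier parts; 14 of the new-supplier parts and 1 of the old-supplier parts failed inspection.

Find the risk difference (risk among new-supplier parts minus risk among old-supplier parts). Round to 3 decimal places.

risk, new-supplier parts = 14/300 = 0.04667
risk, old-supplier parts = 1/60 = 0.01667
risk difference = 0.04667 − 0.01667 = 0.030

0.030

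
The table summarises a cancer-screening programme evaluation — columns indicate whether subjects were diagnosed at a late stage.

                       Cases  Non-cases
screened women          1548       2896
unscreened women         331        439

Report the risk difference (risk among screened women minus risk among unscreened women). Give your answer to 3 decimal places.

RD = -0.082

risk, screened women = 1548/4444 = 0.3483
risk, unscreened women = 331/770 = 0.4299
risk difference = 0.3483 − 0.4299 = -0.082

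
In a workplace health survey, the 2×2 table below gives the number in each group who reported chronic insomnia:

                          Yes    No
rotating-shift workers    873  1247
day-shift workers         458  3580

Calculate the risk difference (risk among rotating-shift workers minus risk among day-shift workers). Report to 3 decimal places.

risk, rotating-shift workers = 873/2120 = 0.4118
risk, day-shift workers = 458/4038 = 0.1134
risk difference = 0.4118 − 0.1134 = 0.298

RD = 0.298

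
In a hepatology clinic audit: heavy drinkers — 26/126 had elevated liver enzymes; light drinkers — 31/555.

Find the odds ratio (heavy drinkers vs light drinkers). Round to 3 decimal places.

OR = (26 × 524) / (100 × 31) = 13624/3100 ≈ 4.395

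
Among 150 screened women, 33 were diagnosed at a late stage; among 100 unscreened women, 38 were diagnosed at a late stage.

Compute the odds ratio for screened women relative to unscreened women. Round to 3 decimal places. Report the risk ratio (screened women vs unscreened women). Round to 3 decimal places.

OR = (33 × 62) / (117 × 38) = 2046/4446 ≈ 0.460
risk, screened women = 33/150 = 0.2200
risk, unscreened women = 38/100 = 0.3800
RR = 0.2200 / 0.3800 = 0.579

OR = 0.460; RR = 0.579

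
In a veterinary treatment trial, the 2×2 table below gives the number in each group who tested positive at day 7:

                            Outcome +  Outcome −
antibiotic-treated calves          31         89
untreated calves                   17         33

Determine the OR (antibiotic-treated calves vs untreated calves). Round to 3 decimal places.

0.676

odds, antibiotic-treated calves = 31/89 = 0.3483
odds, untreated calves = 17/33 = 0.5152
OR = 0.3483 / 0.5152 = 0.676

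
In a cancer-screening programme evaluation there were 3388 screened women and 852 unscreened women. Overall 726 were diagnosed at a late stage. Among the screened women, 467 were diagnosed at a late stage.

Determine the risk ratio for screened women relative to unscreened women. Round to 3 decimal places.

0.453

screened women without the outcome: 3388 − 467 = 2921
unscreened women with the outcome: 726 − 467 = 259
unscreened women without the outcome: 852 − 259 = 593
risk, screened women = 467/3388 = 0.1378
risk, unscreened women = 259/852 = 0.3040
RR = 0.1378 / 0.3040 = 0.453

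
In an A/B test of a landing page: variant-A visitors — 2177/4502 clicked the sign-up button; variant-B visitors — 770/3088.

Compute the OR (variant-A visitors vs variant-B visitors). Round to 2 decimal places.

odds, variant-A visitors = 2177/2325 = 0.9363
odds, variant-B visitors = 770/2318 = 0.3322
OR = 0.9363 / 0.3322 = 2.82

OR ≈ 2.82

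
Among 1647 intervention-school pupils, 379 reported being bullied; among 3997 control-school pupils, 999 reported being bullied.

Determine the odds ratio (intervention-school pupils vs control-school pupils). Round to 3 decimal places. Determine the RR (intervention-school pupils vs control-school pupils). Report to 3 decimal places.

odds, intervention-school pupils = 379/1268 = 0.2989
odds, control-school pupils = 999/2998 = 0.3332
OR = 0.2989 / 0.3332 = 0.897
risk, intervention-school pupils = 379/1647 = 0.2301
risk, control-school pupils = 999/3997 = 0.2499
RR = 0.2301 / 0.2499 = 0.921

OR = 0.897; RR = 0.921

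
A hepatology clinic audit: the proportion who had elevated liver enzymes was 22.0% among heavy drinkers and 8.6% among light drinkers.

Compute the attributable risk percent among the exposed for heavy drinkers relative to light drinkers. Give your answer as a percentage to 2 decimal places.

AR% = (0.2200 − 0.0860) / 0.2200 = 0.6091 → 60.91%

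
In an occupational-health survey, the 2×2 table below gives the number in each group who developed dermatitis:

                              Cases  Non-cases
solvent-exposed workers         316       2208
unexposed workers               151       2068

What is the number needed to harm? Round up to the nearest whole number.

risk, solvent-exposed workers = 316/2524 = 0.125198
risk, unexposed workers = 151/2219 = 0.068049
absolute risk difference = 0.057149
1 / 0.057149 = 17.498 → round up → 18

NNH ≈ 18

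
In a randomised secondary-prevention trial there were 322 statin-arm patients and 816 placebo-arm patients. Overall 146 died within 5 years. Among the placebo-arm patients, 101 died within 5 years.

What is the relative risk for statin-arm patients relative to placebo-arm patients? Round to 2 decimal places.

statin-arm patients with the outcome: 146 − 101 = 45
statin-arm patients without the outcome: 322 − 45 = 277
placebo-arm patients without the outcome: 816 − 101 = 715
risk, statin-arm patients = 45/322 = 0.1398
risk, placebo-arm patients = 101/816 = 0.1238
RR = 0.1398 / 0.1238 = 1.13

RR = 1.13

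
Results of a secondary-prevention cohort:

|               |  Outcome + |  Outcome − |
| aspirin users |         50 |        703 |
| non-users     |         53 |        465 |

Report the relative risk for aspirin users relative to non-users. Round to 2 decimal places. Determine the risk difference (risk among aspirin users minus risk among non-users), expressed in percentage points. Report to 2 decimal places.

risk, aspirin users = 50/753 = 0.0664
risk, non-users = 53/518 = 0.1023
RR = 0.0664 / 0.1023 = 0.65
risk difference = 0.0664 − 0.1023 = -0.0359 → -3.59 percentage points

RR = 0.65; RD = -3.59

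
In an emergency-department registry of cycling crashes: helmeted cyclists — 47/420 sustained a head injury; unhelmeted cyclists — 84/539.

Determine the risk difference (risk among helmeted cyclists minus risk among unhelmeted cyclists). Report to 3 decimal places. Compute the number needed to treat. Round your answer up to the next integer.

risk, helmeted cyclists = 47/420 = 0.1119
risk, unhelmeted cyclists = 84/539 = 0.1558
risk difference = 0.1119 − 0.1558 = -0.044
absolute risk difference = 0.043939
1 / 0.043939 = 22.759 → round up → 23

RD = -0.044; NNT = 23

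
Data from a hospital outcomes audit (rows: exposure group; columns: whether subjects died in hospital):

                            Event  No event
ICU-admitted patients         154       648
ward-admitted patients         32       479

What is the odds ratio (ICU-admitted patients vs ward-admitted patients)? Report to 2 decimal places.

3.56

odds, ICU-admitted patients = 154/648 = 0.2377
odds, ward-admitted patients = 32/479 = 0.0668
OR = 0.2377 / 0.0668 = 3.56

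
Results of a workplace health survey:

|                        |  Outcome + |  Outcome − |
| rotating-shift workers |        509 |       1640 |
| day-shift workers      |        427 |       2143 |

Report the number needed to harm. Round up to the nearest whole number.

15

risk, rotating-shift workers = 509/2149 = 0.236854
risk, day-shift workers = 427/2570 = 0.166148
absolute risk difference = 0.070706
1 / 0.070706 = 14.143 → round up → 15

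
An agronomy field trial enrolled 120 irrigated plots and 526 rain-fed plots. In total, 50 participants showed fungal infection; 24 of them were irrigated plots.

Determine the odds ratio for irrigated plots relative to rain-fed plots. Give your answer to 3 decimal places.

OR: 4.808

irrigated plots without the outcome: 120 − 24 = 96
rain-fed plots with the outcome: 50 − 24 = 26
rain-fed plots without the outcome: 526 − 26 = 500
odds, irrigated plots = 24/96 = 0.25000
odds, rain-fed plots = 26/500 = 0.05200
OR = 0.25000 / 0.05200 = 4.808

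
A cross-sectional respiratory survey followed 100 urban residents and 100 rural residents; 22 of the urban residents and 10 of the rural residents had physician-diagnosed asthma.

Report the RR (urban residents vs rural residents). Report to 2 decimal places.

risk, urban residents = 22/100 = 0.2200
risk, rural residents = 10/100 = 0.1000
RR = 0.2200 / 0.1000 = 2.20

RR = 2.20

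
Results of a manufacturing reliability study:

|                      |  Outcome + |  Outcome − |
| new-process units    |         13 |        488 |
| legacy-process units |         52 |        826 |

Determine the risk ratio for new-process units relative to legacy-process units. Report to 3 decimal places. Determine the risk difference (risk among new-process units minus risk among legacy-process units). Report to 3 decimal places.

risk, new-process units = 13/501 = 0.02595
risk, legacy-process units = 52/878 = 0.05923
RR = 0.02595 / 0.05923 = 0.438
risk difference = 0.02595 − 0.05923 = -0.033

RR = 0.438; RD = -0.033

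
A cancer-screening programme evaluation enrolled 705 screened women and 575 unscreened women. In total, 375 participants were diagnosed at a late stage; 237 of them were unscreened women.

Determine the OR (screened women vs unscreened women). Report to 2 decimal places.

screened women with the outcome: 375 − 237 = 138
screened women without the outcome: 705 − 138 = 567
unscreened women without the outcome: 575 − 237 = 338
odds, screened women = 138/567 = 0.2434
odds, unscreened women = 237/338 = 0.7012
OR = 0.2434 / 0.7012 = 0.35

0.35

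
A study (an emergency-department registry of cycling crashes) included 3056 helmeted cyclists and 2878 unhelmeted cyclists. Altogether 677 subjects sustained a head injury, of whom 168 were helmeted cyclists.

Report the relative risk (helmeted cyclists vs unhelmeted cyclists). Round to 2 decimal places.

0.31

helmeted cyclists without the outcome: 3056 − 168 = 2888
unhelmeted cyclists with the outcome: 677 − 168 = 509
unhelmeted cyclists without the outcome: 2878 − 509 = 2369
risk, helmeted cyclists = 168/3056 = 0.0550
risk, unhelmeted cyclists = 509/2878 = 0.1769
RR = 0.0550 / 0.1769 = 0.31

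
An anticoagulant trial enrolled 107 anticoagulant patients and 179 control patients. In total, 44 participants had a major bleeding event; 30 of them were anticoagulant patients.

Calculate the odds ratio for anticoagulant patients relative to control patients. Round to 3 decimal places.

4.592

anticoagulant patients without the outcome: 107 − 30 = 77
control patients with the outcome: 44 − 30 = 14
control patients without the outcome: 179 − 14 = 165
OR = (30 × 165) / (77 × 14) = 4950/1078 ≈ 4.592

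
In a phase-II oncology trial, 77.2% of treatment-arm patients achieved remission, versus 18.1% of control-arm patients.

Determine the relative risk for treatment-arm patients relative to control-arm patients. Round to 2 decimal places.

RR = 0.7720 / 0.1810 = 4.27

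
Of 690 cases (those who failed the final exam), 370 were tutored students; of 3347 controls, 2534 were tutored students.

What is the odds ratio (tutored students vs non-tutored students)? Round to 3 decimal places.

OR ≈ 0.371

odds, tutored students = 370/2534 = 0.1460
odds, non-tutored students = 320/813 = 0.3936
OR = 0.1460 / 0.3936 = 0.371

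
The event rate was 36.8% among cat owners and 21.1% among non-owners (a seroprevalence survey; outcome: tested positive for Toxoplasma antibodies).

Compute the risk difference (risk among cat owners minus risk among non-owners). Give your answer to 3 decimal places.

risk difference = 0.3680 − 0.2110 = 0.157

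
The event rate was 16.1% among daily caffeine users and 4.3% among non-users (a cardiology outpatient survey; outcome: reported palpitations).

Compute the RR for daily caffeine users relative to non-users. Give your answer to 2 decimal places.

RR = 0.16100 / 0.04300 = 3.74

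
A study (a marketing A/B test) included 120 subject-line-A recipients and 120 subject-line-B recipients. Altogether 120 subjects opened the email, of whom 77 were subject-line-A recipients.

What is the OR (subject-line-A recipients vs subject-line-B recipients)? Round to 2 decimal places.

subject-line-A recipients without the outcome: 120 − 77 = 43
subject-line-B recipients with the outcome: 120 − 77 = 43
subject-line-B recipients without the outcome: 120 − 43 = 77
odds, subject-line-A recipients = 77/43 = 1.7907
odds, subject-line-B recipients = 43/77 = 0.5584
OR = 1.7907 / 0.5584 = 3.21

3.21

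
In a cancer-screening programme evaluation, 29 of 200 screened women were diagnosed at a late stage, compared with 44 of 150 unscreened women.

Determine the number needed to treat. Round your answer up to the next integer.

risk, screened women = 29/200 = 0.145000
risk, unscreened women = 44/150 = 0.293333
absolute risk difference = 0.148333
1 / 0.148333 = 6.742 → round up → 7

NNT ≈ 7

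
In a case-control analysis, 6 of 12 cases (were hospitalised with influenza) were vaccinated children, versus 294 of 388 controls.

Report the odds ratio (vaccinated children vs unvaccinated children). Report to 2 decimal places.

odds, vaccinated children = 6/294 = 0.02041
odds, unvaccinated children = 6/94 = 0.06383
OR = 0.02041 / 0.06383 = 0.32

OR ≈ 0.32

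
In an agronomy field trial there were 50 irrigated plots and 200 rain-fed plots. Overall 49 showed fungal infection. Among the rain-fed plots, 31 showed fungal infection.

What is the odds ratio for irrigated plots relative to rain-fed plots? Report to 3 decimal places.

OR = 3.067

irrigated plots with the outcome: 49 − 31 = 18
irrigated plots without the outcome: 50 − 18 = 32
rain-fed plots without the outcome: 200 − 31 = 169
OR = (18 × 169) / (32 × 31) = 3042/992 ≈ 3.067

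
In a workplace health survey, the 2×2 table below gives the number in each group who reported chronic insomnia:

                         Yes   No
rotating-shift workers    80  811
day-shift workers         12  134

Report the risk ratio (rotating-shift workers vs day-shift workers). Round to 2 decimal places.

RR = 1.09

risk, rotating-shift workers = 80/891 = 0.0898
risk, day-shift workers = 12/146 = 0.0822
RR = 0.0898 / 0.0822 = 1.09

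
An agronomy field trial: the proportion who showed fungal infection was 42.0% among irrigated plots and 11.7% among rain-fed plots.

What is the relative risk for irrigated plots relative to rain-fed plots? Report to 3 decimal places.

RR = 0.4200 / 0.1170 = 3.590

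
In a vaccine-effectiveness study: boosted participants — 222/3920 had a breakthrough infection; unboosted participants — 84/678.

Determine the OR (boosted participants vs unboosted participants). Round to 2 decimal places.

OR: 0.42

odds, boosted participants = 222/3698 = 0.0600
odds, unboosted participants = 84/594 = 0.1414
OR = 0.0600 / 0.1414 = 0.42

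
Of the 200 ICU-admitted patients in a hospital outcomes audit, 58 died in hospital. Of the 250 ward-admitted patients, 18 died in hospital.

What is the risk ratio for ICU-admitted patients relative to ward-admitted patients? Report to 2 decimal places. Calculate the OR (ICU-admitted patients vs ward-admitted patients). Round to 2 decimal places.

risk, ICU-admitted patients = 58/200 = 0.2900
risk, ward-admitted patients = 18/250 = 0.0720
RR = 0.2900 / 0.0720 = 4.03
OR = (58 × 232) / (142 × 18) = 13456/2556 ≈ 5.26

RR = 4.03; OR = 5.26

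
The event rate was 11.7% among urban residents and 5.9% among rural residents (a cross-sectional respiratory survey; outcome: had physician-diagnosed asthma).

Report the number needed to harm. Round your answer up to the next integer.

absolute risk difference = 0.058000
1 / 0.058000 = 17.241 → round up → 18

NNH: 18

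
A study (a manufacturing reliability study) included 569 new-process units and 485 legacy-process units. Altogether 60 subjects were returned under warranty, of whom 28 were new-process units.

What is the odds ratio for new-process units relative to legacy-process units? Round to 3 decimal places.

0.733

new-process units without the outcome: 569 − 28 = 541
legacy-process units with the outcome: 60 − 28 = 32
legacy-process units without the outcome: 485 − 32 = 453
OR = (28 × 453) / (541 × 32) = 12684/17312 ≈ 0.733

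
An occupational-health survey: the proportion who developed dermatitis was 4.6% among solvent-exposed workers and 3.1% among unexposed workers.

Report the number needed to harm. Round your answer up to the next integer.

absolute risk difference = 0.015000
1 / 0.015000 = 66.667 → round up → 67

NNH ≈ 67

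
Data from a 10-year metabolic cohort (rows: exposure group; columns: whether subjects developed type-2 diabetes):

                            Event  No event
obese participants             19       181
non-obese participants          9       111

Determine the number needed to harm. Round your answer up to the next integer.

NNH = 50

risk, obese participants = 19/200 = 0.095000
risk, non-obese participants = 9/120 = 0.075000
absolute risk difference = 0.020000
1 / 0.020000 = 50.000 → round up → 50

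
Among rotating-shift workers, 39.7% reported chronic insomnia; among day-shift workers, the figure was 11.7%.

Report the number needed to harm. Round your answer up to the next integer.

absolute risk difference = 0.280000
1 / 0.280000 = 3.571 → round up → 4

NNH: 4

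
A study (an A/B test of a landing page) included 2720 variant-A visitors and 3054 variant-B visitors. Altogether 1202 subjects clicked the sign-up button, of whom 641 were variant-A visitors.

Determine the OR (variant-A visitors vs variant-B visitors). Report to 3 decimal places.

1.370

variant-A visitors without the outcome: 2720 − 641 = 2079
variant-B visitors with the outcome: 1202 − 641 = 561
variant-B visitors without the outcome: 3054 − 561 = 2493
OR = (641 × 2493) / (2079 × 561) = 1598013/1166319 ≈ 1.370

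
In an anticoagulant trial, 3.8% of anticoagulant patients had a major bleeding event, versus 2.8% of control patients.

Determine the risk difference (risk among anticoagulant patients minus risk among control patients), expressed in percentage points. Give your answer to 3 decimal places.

risk difference = 0.03800 − 0.02800 = 0.01000 → 1.000 percentage points

RD ≈ 1.000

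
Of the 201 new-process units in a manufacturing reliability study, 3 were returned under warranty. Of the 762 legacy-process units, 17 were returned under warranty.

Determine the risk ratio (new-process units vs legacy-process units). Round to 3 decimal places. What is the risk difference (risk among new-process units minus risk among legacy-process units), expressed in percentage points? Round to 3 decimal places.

RR = 0.669; RD = -0.738

risk, new-process units = 3/201 = 0.01493
risk, legacy-process units = 17/762 = 0.02231
RR = 0.01493 / 0.02231 = 0.669
risk difference = 0.01493 − 0.02231 = -0.00738 → -0.738 percentage points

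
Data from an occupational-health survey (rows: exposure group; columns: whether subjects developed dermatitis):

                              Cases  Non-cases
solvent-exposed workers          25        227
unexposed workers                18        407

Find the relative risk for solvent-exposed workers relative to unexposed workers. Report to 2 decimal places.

2.34

risk, solvent-exposed workers = 25/252 = 0.09921
risk, unexposed workers = 18/425 = 0.04235
RR = 0.09921 / 0.04235 = 2.34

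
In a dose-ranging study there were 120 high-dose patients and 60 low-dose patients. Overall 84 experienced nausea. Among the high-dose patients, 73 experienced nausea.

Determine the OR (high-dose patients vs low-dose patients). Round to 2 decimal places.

high-dose patients without the outcome: 120 − 73 = 47
low-dose patients with the outcome: 84 − 73 = 11
low-dose patients without the outcome: 60 − 11 = 49
odds, high-dose patients = 73/47 = 1.5532
odds, low-dose patients = 11/49 = 0.2245
OR = 1.5532 / 0.2245 = 6.92

6.92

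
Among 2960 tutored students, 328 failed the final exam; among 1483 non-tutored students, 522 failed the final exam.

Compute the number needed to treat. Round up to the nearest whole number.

risk, tutored students = 328/2960 = 0.110811
risk, non-tutored students = 522/1483 = 0.351989
absolute risk difference = 0.241178
1 / 0.241178 = 4.146 → round up → 5

NNT: 5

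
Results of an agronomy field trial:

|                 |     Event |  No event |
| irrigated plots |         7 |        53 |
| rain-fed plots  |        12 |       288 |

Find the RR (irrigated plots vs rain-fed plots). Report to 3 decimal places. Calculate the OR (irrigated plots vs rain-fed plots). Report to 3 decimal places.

RR = 2.917; OR = 3.170

risk, irrigated plots = 7/60 = 0.11667
risk, rain-fed plots = 12/300 = 0.04000
RR = 0.11667 / 0.04000 = 2.917
OR = (7 × 288) / (53 × 12) = 2016/636 ≈ 3.170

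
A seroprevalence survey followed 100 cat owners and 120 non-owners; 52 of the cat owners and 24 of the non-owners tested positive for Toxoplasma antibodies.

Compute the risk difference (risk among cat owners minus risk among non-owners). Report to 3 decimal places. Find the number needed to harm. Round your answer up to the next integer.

RD = 0.320; NNH = 4

risk, cat owners = 52/100 = 0.5200
risk, non-owners = 24/120 = 0.2000
risk difference = 0.5200 − 0.2000 = 0.320
absolute risk difference = 0.320000
1 / 0.320000 = 3.125 → round up → 4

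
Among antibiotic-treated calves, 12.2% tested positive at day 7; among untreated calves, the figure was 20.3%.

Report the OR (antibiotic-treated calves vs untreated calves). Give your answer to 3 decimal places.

odds, antibiotic-treated calves = 0.1220/0.8780 = 0.1390
odds, untreated calves = 0.2030/0.7970 = 0.2547
OR = 0.1390 / 0.2547 = 0.546

0.546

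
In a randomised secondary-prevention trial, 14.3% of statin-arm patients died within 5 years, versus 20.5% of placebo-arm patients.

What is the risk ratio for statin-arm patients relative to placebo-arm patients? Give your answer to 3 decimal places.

RR = 0.1430 / 0.2050 = 0.698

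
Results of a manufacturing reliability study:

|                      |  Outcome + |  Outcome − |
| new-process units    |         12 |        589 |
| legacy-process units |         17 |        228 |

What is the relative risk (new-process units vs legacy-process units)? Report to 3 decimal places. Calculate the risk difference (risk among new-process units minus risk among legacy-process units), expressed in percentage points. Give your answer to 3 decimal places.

RR = 0.288; RD = -4.942

risk, new-process units = 12/601 = 0.01997
risk, legacy-process units = 17/245 = 0.06939
RR = 0.01997 / 0.06939 = 0.288
risk difference = 0.01997 − 0.06939 = -0.04942 → -4.942 percentage points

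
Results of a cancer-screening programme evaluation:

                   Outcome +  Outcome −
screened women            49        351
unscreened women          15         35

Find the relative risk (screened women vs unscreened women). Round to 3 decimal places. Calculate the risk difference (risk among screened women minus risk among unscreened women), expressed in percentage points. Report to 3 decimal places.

RR = 0.408; RD = -17.750

risk, screened women = 49/400 = 0.1225
risk, unscreened women = 15/50 = 0.3000
RR = 0.1225 / 0.3000 = 0.408
risk difference = 0.1225 − 0.3000 = -0.1775 → -17.750 percentage points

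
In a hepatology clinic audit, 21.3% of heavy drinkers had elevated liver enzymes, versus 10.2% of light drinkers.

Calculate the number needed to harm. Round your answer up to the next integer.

NNH = 10

absolute risk difference = 0.111000
1 / 0.111000 = 9.009 → round up → 10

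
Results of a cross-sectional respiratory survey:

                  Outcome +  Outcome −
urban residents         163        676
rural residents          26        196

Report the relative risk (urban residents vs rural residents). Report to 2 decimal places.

risk, urban residents = 163/839 = 0.1943
risk, rural residents = 26/222 = 0.1171
RR = 0.1943 / 0.1171 = 1.66

1.66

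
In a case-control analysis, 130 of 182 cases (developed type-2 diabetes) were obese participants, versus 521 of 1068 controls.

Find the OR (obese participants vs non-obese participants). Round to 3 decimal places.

OR = (130 × 547) / (521 × 52) = 71110/27092 ≈ 2.625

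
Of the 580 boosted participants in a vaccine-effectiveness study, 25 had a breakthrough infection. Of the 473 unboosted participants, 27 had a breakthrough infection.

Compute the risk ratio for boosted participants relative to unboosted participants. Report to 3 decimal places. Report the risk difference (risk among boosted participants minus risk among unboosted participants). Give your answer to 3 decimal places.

risk, boosted participants = 25/580 = 0.04310
risk, unboosted participants = 27/473 = 0.05708
RR = 0.04310 / 0.05708 = 0.755
risk difference = 0.04310 − 0.05708 = -0.014

RR = 0.755; RD = -0.014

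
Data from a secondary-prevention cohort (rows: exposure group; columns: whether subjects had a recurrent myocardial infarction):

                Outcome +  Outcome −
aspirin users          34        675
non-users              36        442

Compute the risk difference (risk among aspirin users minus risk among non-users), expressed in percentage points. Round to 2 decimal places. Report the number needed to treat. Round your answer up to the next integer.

RD = -2.74; NNT = 37

risk, aspirin users = 34/709 = 0.04795
risk, non-users = 36/478 = 0.07531
risk difference = 0.04795 − 0.07531 = -0.02736 → -2.74 percentage points
absolute risk difference = 0.027359
1 / 0.027359 = 36.551 → round up → 37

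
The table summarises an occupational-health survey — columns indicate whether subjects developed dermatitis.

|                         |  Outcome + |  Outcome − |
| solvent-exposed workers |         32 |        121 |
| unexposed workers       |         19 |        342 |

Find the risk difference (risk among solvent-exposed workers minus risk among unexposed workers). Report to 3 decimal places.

risk, solvent-exposed workers = 32/153 = 0.2092
risk, unexposed workers = 19/361 = 0.0526
risk difference = 0.2092 − 0.0526 = 0.157

RD = 0.157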